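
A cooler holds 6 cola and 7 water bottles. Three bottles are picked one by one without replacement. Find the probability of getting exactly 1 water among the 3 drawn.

105/286

One ordering (water drawn first) has probability 7/13 × 6/12 × 5/11 = 210/1716 = 35/286.
There are C(3,1) = 3 such orderings, each equally likely, so P = 3 × 35/286 = 105/286.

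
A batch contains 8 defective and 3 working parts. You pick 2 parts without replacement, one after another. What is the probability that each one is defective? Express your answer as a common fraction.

P(every draw is defective) = 8/11 × 7/10 = 56/110 = 28/55.

28/55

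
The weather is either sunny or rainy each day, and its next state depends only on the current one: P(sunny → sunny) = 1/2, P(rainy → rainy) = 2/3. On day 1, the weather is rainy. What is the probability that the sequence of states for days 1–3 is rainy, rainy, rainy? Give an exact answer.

4/9

Day 1 is given. For each transition, use the conditional probability from the current state:
P(rainy | rainy) = 2/3; P(rainy | rainy) = 2/3.
P = 2/3 × 2/3 = 4/9.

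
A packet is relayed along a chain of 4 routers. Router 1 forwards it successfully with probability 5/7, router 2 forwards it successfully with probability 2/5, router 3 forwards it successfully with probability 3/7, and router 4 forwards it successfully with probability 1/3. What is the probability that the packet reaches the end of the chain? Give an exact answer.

The events are sequential, so multiply the conditional probabilities:
P = 5/7 × 2/5 × 3/7 × 1/3 = 30/735 = 2/49.

2/49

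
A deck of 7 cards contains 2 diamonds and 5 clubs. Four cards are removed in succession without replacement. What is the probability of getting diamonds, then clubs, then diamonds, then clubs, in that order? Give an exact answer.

1/21

Each draw changes the counts, so multiply the conditional probabilities along the sequence:
P = 2/7 × 5/6 × 1/5 × 4/4 = 40/840 = 1/21.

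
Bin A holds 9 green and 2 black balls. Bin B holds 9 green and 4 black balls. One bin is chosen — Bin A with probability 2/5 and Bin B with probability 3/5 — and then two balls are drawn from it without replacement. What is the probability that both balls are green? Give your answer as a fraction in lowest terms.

From Bin A: P(both green) = (9/11)(8/10) = 36/55.
From Bin B: P(both green) = (9/13)(8/12) = 6/13.
Total probability = (2/5)(36/55) + (3/5)(6/13) = 1926/3575.

1926/3575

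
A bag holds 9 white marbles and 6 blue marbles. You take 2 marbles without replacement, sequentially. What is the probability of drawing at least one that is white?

P(no white) = 6/15 × 5/14 = 30/210 = 1/7.
P(at least one) = 1 − 1/7 = 6/7.

6/7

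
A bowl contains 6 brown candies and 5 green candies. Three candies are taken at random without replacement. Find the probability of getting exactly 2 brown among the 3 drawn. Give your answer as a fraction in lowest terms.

One ordering (brown drawn first) has probability 6/11 × 5/10 × 5/9 = 150/990 = 5/33.
There are C(3,2) = 3 such orderings, each equally likely, so P = 3 × 5/33 = 5/11.

5/11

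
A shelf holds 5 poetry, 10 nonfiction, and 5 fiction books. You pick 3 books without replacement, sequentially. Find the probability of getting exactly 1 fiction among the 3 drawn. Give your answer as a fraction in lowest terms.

One ordering (fiction drawn first) has probability 5/20 × 15/19 × 14/18 = 1050/6840 = 35/228.
There are C(3,1) = 3 such orderings, each equally likely, so P = 3 × 35/228 = 35/76.

35/76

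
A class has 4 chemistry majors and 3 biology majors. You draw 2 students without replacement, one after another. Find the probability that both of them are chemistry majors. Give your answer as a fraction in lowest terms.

P = 4/7 × 3/6 = 12/42 = 2/7.

2/7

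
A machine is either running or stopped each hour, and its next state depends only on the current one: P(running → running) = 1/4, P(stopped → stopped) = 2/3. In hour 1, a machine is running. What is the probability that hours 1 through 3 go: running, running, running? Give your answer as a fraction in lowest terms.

Hour 1 is given. For each transition, use the conditional probability from the current state:
P(running | running) = 1/4; P(running | running) = 1/4.
P = 1/4 × 1/4 = 1/16.

1/16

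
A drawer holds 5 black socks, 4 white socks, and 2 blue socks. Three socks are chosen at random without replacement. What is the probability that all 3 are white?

P(every draw is white) = 4/11 × 3/10 × 2/9 = 24/990 = 4/165.

4/165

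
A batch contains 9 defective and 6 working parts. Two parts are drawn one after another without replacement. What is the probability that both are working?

P(all working) = 6/15 × 5/14 = 30/210 = 1/7.

1/7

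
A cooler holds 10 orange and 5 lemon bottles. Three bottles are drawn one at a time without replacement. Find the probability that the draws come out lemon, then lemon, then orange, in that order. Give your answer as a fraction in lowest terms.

20/273

Chain rule:
P = 5/15 × 4/14 × 10/13 = 200/2730 = 20/273.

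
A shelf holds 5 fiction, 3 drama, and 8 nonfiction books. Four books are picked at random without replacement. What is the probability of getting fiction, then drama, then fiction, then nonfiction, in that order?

Multiply the probability of each draw given the previous ones:
P = 5/16 × 3/15 × 4/14 × 8/13 = 480/43680 = 1/91.

1/91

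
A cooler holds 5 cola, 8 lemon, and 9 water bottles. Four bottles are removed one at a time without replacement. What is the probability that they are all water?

18/1045

P(all water) = 9/22 × 8/21 × 7/20 × 6/19 = 3024/175560 = 18/1045.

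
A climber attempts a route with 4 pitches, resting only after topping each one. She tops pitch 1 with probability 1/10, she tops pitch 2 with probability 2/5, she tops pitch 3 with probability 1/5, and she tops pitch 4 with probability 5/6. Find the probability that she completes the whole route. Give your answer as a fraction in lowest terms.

1/150

The events are sequential, so multiply the conditional probabilities:
P = 1/10 × 2/5 × 1/5 × 5/6 = 10/1500 = 1/150.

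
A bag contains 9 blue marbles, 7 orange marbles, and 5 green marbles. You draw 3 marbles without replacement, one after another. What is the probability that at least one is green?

11/19

P(no green) = 16/21 × 15/20 × 14/19 = 3360/7980 = 8/19.
P(at least one) = 1 − 8/19 = 11/19.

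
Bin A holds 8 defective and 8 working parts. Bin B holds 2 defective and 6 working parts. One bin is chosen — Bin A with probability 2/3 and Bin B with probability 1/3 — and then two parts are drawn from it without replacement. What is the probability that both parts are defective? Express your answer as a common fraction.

211/1260

From Bin A: P(both defective) = (8/16)(7/15) = 7/30.
From Bin B: P(both defective) = (2/8)(1/7) = 1/28.
Total probability = (2/3)(7/30) + (1/3)(1/28) = 211/1260.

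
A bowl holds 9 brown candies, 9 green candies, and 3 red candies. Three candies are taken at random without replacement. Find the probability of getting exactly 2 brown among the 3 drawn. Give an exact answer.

One ordering (brown drawn first) has probability 9/21 × 8/20 × 12/19 = 864/7980 = 72/665.
There are C(3,2) = 3 such orderings, each equally likely, so P = 3 × 72/665 = 216/665.

216/665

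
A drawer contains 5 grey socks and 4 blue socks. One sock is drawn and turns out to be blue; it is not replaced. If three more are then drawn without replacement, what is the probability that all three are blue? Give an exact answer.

1/56

After the first draw, 3 of the remaining 8 socks are blue.
P = 3/8 × 2/7 × 1/6 = 6/336 = 1/56.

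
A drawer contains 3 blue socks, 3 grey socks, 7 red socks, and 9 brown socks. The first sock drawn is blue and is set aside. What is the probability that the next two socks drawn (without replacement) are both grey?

With the first sock removed, 3 grey remain out of 21.
P = 3/21 × 2/20 = 6/420 = 1/70.

1/70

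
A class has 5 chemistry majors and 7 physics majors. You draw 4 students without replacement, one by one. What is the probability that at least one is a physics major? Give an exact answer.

98/99

P(no physics majors) = 5/12 × 4/11 × 3/10 × 2/9 = 120/11880 = 1/99.
P(at least one) = 1 − 1/99 = 98/99.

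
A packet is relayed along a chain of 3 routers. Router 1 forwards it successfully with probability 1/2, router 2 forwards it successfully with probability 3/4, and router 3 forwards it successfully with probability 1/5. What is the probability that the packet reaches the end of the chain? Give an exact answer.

3/40

Each stage is reached only if all earlier stages succeed, so
P = 1/2 × 3/4 × 1/5 = 3/40.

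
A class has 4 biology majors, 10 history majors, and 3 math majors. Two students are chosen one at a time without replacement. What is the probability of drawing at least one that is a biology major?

29/68

P(no biology majors) = 13/17 × 12/16 = 156/272 = 39/68.
P(at least one) = 1 − 39/68 = 29/68.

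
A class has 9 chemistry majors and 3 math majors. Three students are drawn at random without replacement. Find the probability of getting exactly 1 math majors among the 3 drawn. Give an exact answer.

One ordering (a math major drawn first) has probability 3/12 × 9/11 × 8/10 = 216/1320 = 9/55.
There are C(3,1) = 3 such orderings, each equally likely, so P = 3 × 9/55 = 27/55.

27/55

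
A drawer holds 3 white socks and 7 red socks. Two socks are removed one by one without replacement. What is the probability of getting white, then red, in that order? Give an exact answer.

7/30

Multiply the probability of each draw given the previous ones:
P = 3/10 × 7/9 = 21/90 = 7/30.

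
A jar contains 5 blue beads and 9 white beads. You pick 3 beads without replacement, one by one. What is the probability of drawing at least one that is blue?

P(no blue) = 9/14 × 8/13 × 7/12 = 504/2184 = 3/13.
P(at least one) = 1 − 3/13 = 10/13.

10/13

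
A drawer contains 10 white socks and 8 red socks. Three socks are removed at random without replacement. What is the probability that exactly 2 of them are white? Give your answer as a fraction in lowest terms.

One ordering (white drawn first) has probability 10/18 × 9/17 × 8/16 = 720/4896 = 5/34.
There are C(3,2) = 3 such orderings, each equally likely, so P = 3 × 5/34 = 15/34.

15/34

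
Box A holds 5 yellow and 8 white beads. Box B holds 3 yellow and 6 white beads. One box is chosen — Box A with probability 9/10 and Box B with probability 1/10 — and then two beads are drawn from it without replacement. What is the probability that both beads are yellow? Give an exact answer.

From Box A: P(both yellow) = (5/13)(4/12) = 5/39.
From Box B: P(both yellow) = (3/9)(2/8) = 1/12.
Total probability = (9/10)(5/39) + (1/10)(1/12) = 193/1560.

193/1560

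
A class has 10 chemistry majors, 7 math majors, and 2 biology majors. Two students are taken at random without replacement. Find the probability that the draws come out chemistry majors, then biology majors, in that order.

Chain rule:
P = 10/19 × 2/18 = 20/342 = 10/171.

10/171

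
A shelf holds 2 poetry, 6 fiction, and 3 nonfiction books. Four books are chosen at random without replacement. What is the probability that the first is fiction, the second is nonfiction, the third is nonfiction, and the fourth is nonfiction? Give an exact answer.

Each draw changes the counts, so multiply the conditional probabilities along the sequence:
P = 6/11 × 3/10 × 2/9 × 1/8 = 36/7920 = 1/220.

1/220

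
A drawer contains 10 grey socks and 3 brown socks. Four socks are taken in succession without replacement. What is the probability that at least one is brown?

101/143

P(no brown) = 10/13 × 9/12 × 8/11 × 7/10 = 5040/17160 = 42/143.
P(at least one) = 1 − 42/143 = 101/143.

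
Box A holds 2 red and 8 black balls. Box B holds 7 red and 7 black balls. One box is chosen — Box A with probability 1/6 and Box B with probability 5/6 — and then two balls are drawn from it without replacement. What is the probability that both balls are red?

From Box A: P(both red) = (2/10)(1/9) = 1/45.
From Box B: P(both red) = (7/14)(6/13) = 3/13.
Total probability = (1/6)(1/45) + (5/6)(3/13) = 344/1755.

344/1755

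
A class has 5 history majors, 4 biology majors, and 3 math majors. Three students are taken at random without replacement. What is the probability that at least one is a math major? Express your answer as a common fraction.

34/55

P(no math majors) = 9/12 × 8/11 × 7/10 = 504/1320 = 21/55.
P(at least one) = 1 − 21/55 = 34/55.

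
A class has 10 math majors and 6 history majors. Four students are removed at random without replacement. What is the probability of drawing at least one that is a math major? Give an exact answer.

361/364

P(no math majors) = 6/16 × 5/15 × 4/14 × 3/13 = 360/43680 = 3/364.
P(at least one) = 1 − 3/364 = 361/364.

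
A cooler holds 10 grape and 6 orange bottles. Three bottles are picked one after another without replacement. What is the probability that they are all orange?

1/28

P(every draw is orange) = 6/16 × 5/15 × 4/14 = 120/3360 = 1/28.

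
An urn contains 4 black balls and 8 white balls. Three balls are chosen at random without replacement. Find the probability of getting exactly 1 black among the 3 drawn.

28/55

One ordering (black drawn first) has probability 4/12 × 8/11 × 7/10 = 224/1320 = 28/165.
There are C(3,1) = 3 such orderings, each equally likely, so P = 3 × 28/165 = 28/55.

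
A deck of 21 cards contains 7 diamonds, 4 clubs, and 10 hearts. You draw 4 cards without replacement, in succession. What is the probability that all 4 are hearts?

2/57

P(all hearts) = 10/21 × 9/20 × 8/19 × 7/18 = 5040/143640 = 2/57.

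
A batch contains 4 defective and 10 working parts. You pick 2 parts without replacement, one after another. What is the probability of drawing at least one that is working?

85/91

P(no working) = 4/14 × 3/13 = 12/182 = 6/91.
P(at least one) = 1 − 6/91 = 85/91.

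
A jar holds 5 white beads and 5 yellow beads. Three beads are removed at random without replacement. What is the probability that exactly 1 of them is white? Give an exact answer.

5/12

One ordering (white drawn first) has probability 5/10 × 5/9 × 4/8 = 100/720 = 5/36.
There are C(3,1) = 3 such orderings, each equally likely, so P = 3 × 5/36 = 5/12.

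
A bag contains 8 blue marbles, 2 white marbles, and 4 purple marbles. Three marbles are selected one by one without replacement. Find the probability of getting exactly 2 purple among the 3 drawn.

15/91

One ordering (purple drawn first) has probability 4/14 × 3/13 × 10/12 = 120/2184 = 5/91.
There are C(3,2) = 3 such orderings, each equally likely, so P = 3 × 5/91 = 15/91.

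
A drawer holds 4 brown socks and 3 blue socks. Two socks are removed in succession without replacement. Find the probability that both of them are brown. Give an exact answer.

2/7

P(every draw is brown) = 4/7 × 3/6 = 12/42 = 2/7.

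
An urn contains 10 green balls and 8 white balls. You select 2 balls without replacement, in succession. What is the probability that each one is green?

P(every draw is green) = 10/18 × 9/17 = 90/306 = 5/17.

5/17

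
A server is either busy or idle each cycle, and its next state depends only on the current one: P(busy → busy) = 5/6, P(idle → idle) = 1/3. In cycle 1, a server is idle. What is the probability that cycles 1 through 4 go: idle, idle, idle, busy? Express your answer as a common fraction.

Cycle 1 is given. For each transition, use the conditional probability from the current state:
P(idle | idle) = 1/3; P(idle | idle) = 1/3; P(busy | idle) = 2/3.
P = 1/3 × 1/3 × 2/3 = 2/27.

2/27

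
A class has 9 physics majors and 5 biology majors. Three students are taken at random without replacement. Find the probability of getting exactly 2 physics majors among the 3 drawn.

45/91

One ordering (physics majors drawn first) has probability 9/14 × 8/13 × 5/12 = 360/2184 = 15/91.
There are C(3,2) = 3 such orderings, each equally likely, so P = 3 × 15/91 = 45/91.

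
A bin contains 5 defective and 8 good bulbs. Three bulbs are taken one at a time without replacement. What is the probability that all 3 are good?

P(every draw is good) = 8/13 × 7/12 × 6/11 = 336/1716 = 28/143.

28/143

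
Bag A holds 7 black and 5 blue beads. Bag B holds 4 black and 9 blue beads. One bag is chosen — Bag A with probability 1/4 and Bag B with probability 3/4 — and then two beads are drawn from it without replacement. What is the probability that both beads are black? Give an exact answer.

157/1144

From Bag A: P(both black) = (7/12)(6/11) = 7/22.
From Bag B: P(both black) = (4/13)(3/12) = 1/13.
Total probability = (1/4)(7/22) + (3/4)(1/13) = 157/1144.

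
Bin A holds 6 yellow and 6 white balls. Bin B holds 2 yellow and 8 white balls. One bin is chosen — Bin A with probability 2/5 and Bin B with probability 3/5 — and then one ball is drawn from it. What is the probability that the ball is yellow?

From Bin A: P(yellow) = 6/12.
From Bin B: P(yellow) = 2/10.
Total probability = (2/5)(6/12) + (3/5)(2/10) = 8/25.

8/25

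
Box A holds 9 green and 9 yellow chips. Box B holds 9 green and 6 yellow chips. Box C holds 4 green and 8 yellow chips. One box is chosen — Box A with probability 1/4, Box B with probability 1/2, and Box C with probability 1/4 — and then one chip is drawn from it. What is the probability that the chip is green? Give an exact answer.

From Box A: P(green) = 9/18.
From Box B: P(green) = 9/15.
From Box C: P(green) = 4/12.
Total probability = (1/4)(9/18) + (1/2)(9/15) + (1/4)(4/12) = 61/120.

61/120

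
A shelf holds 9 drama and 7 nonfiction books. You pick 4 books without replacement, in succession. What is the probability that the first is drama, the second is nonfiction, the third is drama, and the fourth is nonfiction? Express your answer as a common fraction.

Multiply the probability of each draw given the previous ones:
P = 9/16 × 7/15 × 8/14 × 6/13 = 3024/43680 = 9/130.

9/130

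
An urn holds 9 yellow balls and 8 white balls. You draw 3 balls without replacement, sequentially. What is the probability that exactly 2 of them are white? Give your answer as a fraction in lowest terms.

63/170

One ordering (white drawn first) has probability 8/17 × 7/16 × 9/15 = 504/4080 = 21/170.
There are C(3,2) = 3 such orderings, each equally likely, so P = 3 × 21/170 = 63/170.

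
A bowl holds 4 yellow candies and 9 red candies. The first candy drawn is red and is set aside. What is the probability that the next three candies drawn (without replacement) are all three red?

14/55

After the first draw, 8 of the remaining 12 candies are red.
P = 8/12 × 7/11 × 6/10 = 336/1320 = 14/55.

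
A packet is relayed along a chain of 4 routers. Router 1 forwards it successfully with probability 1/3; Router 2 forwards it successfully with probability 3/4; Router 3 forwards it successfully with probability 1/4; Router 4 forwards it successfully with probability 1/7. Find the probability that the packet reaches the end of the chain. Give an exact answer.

Each stage is reached only if all earlier stages succeed, so
P = 1/3 × 3/4 × 1/4 × 1/7 = 3/336 = 1/112.

1/112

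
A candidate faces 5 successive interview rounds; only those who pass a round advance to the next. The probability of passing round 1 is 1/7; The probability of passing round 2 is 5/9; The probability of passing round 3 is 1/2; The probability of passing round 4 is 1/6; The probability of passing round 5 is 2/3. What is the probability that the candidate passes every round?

5/1134

Multiplying along the chain,
P = 1/7 × 5/9 × 1/2 × 1/6 × 2/3 = 10/2268 = 5/1134.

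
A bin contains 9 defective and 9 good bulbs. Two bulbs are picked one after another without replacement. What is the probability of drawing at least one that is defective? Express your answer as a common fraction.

P(no defective) = 9/18 × 8/17 = 72/306 = 4/17.
P(at least one) = 1 − 4/17 = 13/17.

13/17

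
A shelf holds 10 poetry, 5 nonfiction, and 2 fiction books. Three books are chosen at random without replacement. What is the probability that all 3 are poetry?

P(all poetry) = 10/17 × 9/16 × 8/15 = 720/4080 = 3/17.

3/17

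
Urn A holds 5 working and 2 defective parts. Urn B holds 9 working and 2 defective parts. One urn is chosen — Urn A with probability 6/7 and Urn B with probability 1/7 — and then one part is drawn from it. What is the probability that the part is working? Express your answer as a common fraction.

393/539

From Urn A: P(working) = 5/7.
From Urn B: P(working) = 9/11.
Total probability = (6/7)(5/7) + (1/7)(9/11) = 393/539.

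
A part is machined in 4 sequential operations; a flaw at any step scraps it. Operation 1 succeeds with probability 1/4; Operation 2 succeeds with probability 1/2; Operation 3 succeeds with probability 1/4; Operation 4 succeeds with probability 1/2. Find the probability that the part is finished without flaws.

1/64

Multiplying along the chain,
P = 1/4 × 1/2 × 1/4 × 1/2 = 1/64.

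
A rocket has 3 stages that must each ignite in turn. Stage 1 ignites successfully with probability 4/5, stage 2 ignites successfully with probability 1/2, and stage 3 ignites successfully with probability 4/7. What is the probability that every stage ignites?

Each stage is reached only if all earlier stages succeed, so
P = 4/5 × 1/2 × 4/7 = 16/70 = 8/35.

8/35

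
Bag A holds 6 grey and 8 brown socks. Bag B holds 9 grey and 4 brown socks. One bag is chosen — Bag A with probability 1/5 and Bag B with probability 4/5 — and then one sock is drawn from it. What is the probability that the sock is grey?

291/455

From Bag A: P(grey) = 6/14.
From Bag B: P(grey) = 9/13.
Total probability = (1/5)(6/14) + (4/5)(9/13) = 291/455.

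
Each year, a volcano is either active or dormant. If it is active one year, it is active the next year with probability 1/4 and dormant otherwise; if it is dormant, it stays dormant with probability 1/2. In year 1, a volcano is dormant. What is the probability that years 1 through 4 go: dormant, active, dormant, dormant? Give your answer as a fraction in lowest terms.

Year 1 is given. For each transition, use the conditional probability from the current state:
P(active | dormant) = 1/2; P(dormant | active) = 3/4; P(dormant | dormant) = 1/2.
P = 1/2 × 3/4 × 1/2 = 3/16.

3/16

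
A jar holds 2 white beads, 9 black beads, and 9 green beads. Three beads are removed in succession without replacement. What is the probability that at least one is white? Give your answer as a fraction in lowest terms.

P(no white) = 18/20 × 17/19 × 16/18 = 4896/6840 = 68/95.
P(at least one) = 1 − 68/95 = 27/95.

27/95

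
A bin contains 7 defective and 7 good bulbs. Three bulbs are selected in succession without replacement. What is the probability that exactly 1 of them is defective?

21/52

One ordering (defective drawn first) has probability 7/14 × 7/13 × 6/12 = 294/2184 = 7/52.
There are C(3,1) = 3 such orderings, each equally likely, so P = 3 × 7/52 = 21/52.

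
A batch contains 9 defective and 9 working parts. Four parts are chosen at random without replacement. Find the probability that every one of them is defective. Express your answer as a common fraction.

P(every draw is defective) = 9/18 × 8/17 × 7/16 × 6/15 = 3024/73440 = 7/170.

7/170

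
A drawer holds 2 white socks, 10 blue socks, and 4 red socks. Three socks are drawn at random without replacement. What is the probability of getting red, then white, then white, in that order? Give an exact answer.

Chain rule:
P = 4/16 × 2/15 × 1/14 = 8/3360 = 1/420.

1/420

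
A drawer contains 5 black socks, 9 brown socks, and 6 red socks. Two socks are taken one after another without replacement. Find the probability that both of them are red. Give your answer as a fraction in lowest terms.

3/38

P = 6/20 × 5/19 = 30/380 = 3/38.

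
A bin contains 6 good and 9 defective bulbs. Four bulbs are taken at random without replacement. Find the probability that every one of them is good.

1/91

P(all good) = 6/15 × 5/14 × 4/13 × 3/12 = 360/32760 = 1/91.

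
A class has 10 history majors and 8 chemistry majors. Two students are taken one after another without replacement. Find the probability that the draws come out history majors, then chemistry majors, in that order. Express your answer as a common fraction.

Each draw changes the counts, so multiply the conditional probabilities along the sequence:
P = 10/18 × 8/17 = 80/306 = 40/153.

40/153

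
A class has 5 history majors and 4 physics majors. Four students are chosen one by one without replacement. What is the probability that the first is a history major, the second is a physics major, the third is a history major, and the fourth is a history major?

Multiply the probability of each draw given the previous ones:
P = 5/9 × 4/8 × 4/7 × 3/6 = 240/3024 = 5/63.

5/63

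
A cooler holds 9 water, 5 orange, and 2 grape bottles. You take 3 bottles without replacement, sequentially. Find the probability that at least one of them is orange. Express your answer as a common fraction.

P(no orange) = 11/16 × 10/15 × 9/14 = 990/3360 = 33/112.
P(at least one) = 1 − 33/112 = 79/112.

79/112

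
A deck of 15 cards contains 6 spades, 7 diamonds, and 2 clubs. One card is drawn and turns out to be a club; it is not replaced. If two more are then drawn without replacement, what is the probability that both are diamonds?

3/13

With the first card removed, 7 diamonds remain out of 14.
P = 7/14 × 6/13 = 42/182 = 3/13.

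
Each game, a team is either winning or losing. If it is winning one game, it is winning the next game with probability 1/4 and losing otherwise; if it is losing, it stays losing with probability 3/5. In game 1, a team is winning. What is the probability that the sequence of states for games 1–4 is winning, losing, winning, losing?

Game 1 is given. For each transition, use the conditional probability from the current state:
P(losing | winning) = 3/4; P(winning | losing) = 2/5; P(losing | winning) = 3/4.
P = 3/4 × 2/5 × 3/4 = 18/80 = 9/40.

9/40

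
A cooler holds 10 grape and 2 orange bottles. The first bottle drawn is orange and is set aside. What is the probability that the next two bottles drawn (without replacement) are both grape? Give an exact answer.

9/11

With the first bottle removed, 10 grape remain out of 11.
P = 10/11 × 9/10 = 90/110 = 9/11.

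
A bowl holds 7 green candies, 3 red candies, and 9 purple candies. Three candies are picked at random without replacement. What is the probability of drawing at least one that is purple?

P(no purple) = 10/19 × 9/18 × 8/17 = 720/5814 = 40/323.
P(at least one) = 1 − 40/323 = 283/323.

283/323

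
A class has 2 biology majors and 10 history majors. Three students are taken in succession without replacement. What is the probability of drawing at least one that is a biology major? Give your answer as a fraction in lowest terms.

5/11

P(no biology majors) = 10/12 × 9/11 × 8/10 = 720/1320 = 6/11.
P(at least one) = 1 − 6/11 = 5/11.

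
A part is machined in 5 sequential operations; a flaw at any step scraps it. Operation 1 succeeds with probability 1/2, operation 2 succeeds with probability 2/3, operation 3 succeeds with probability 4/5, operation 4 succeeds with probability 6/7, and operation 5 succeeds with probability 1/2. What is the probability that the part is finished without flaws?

Multiplying along the chain,
P = 1/2 × 2/3 × 4/5 × 6/7 × 1/2 = 48/420 = 4/35.

4/35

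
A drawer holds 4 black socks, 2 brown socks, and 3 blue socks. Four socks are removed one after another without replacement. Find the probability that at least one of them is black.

121/126

P(no black) = 5/9 × 4/8 × 3/7 × 2/6 = 120/3024 = 5/126.
P(at least one) = 1 − 5/126 = 121/126.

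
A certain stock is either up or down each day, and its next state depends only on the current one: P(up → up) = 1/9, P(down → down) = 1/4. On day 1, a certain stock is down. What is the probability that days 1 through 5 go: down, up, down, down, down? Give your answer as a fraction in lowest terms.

1/24

Day 1 is given. For each transition, use the conditional probability from the current state:
P(up | down) = 3/4; P(down | up) = 8/9; P(down | down) = 1/4; P(down | down) = 1/4.
P = 3/4 × 8/9 × 1/4 × 1/4 = 24/576 = 1/24.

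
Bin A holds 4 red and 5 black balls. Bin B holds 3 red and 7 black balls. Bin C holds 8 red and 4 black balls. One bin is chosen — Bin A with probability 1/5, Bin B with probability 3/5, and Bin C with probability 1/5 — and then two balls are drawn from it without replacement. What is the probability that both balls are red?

87/550

From Bin A: P(both red) = (4/9)(3/8) = 1/6.
From Bin B: P(both red) = (3/10)(2/9) = 1/15.
From Bin C: P(both red) = (8/12)(7/11) = 14/33.
Total probability = (1/5)(1/6) + (3/5)(1/15) + (1/5)(14/33) = 87/550.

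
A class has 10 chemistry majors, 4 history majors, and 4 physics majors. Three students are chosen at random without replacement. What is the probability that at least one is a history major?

P(no history majors) = 14/18 × 13/17 × 12/16 = 2184/4896 = 91/204.
P(at least one) = 1 − 91/204 = 113/204.

113/204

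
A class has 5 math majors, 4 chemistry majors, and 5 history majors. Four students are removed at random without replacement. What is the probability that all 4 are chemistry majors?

1/1001

P(all chemistry majors) = 4/14 × 3/13 × 2/12 × 1/11 = 24/24024 = 1/1001.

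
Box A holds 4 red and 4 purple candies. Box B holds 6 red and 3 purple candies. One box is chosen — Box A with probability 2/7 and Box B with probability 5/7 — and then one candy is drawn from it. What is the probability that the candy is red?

13/21

From Box A: P(red) = 4/8.
From Box B: P(red) = 6/9.
Total probability = (2/7)(4/8) + (5/7)(6/9) = 13/21.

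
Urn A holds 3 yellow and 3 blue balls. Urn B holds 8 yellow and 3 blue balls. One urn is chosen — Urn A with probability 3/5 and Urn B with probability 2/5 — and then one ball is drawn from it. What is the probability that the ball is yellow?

From Urn A: P(yellow) = 3/6.
From Urn B: P(yellow) = 8/11.
Total probability = (3/5)(3/6) + (2/5)(8/11) = 13/22.

13/22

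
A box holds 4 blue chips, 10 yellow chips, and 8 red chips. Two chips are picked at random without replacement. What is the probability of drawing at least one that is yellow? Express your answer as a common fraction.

5/7

P(no yellow) = 12/22 × 11/21 = 132/462 = 2/7.
P(at least one) = 1 − 2/7 = 5/7.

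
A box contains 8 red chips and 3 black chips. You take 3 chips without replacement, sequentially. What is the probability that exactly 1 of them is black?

28/55

One ordering (black drawn first) has probability 3/11 × 8/10 × 7/9 = 168/990 = 28/165.
There are C(3,1) = 3 such orderings, each equally likely, so P = 3 × 28/165 = 28/55.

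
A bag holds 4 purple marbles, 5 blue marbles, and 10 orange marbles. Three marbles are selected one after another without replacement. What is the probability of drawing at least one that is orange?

P(no orange) = 9/19 × 8/18 × 7/17 = 504/5814 = 28/323.
P(at least one) = 1 − 28/323 = 295/323.

295/323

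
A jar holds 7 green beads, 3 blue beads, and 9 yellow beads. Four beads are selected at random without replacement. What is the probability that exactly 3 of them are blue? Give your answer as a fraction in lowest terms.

4/969

One ordering (blue drawn first) has probability 3/19 × 2/18 × 1/17 × 16/16 = 96/93024 = 1/969.
There are C(4,3) = 4 such orderings, each equally likely, so P = 4 × 1/969 = 4/969.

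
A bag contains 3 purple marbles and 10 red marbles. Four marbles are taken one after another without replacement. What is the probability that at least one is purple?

101/143

P(no purple) = 10/13 × 9/12 × 8/11 × 7/10 = 5040/17160 = 42/143.
P(at least one) = 1 − 42/143 = 101/143.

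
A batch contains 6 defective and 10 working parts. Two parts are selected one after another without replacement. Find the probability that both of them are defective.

P = 6/16 × 5/15 = 30/240 = 1/8.

1/8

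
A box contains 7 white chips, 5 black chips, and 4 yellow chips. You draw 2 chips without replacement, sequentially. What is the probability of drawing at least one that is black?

13/24

P(no black) = 11/16 × 10/15 = 110/240 = 11/24.
P(at least one) = 1 − 11/24 = 13/24.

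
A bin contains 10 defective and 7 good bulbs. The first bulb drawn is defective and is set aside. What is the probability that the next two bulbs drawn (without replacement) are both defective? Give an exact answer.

After the first draw, 9 of the remaining 16 bulbs are defective.
P = 9/16 × 8/15 = 72/240 = 3/10.

3/10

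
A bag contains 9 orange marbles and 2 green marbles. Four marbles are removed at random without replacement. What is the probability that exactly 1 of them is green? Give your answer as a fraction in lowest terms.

One ordering (green drawn first) has probability 2/11 × 9/10 × 8/9 × 7/8 = 1008/7920 = 7/55.
There are C(4,1) = 4 such orderings, each equally likely, so P = 4 × 7/55 = 28/55.

28/55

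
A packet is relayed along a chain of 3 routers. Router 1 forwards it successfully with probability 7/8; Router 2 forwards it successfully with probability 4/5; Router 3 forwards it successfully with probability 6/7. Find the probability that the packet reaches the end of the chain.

Each stage is reached only if all earlier stages succeed, so
P = 7/8 × 4/5 × 6/7 = 168/280 = 3/5.

3/5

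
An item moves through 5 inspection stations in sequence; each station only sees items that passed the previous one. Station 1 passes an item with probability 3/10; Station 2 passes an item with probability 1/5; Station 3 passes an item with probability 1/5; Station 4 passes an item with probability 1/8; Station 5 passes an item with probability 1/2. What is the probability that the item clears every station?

Multiplying along the chain,
P = 3/10 × 1/5 × 1/5 × 1/8 × 1/2 = 3/4000.

3/4000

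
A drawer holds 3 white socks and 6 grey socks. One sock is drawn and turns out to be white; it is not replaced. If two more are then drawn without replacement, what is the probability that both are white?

With the first sock removed, 2 white remain out of 8.
P = 2/8 × 1/7 = 2/56 = 1/28.

1/28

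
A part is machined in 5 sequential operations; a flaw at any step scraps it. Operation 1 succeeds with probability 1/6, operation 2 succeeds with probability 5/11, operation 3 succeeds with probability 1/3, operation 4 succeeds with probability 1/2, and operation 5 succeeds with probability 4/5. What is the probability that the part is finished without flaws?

1/99

The events are sequential, so multiply the conditional probabilities:
P = 1/6 × 5/11 × 1/3 × 1/2 × 4/5 = 20/1980 = 1/99.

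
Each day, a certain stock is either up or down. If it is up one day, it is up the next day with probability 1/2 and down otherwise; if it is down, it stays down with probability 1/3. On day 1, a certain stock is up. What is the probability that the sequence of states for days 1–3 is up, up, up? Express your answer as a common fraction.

1/4

Day 1 is given. For each transition, use the conditional probability from the current state:
P(up | up) = 1/2; P(up | up) = 1/2.
P = 1/2 × 1/2 = 1/4.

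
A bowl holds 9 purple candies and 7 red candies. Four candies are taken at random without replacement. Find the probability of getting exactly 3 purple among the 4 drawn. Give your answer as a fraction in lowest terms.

21/65

One ordering (purple drawn first) has probability 9/16 × 8/15 × 7/14 × 7/13 = 3528/43680 = 21/260.
There are C(4,3) = 4 such orderings, each equally likely, so P = 4 × 21/260 = 21/65.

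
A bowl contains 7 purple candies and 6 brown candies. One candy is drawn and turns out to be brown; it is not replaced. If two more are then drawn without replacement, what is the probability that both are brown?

5/33

After the first draw, 5 of the remaining 12 candies are brown.
P = 5/12 × 4/11 = 20/132 = 5/33.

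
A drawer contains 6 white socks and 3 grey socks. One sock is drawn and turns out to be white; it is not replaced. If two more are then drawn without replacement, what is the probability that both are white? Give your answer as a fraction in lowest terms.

With the first sock removed, 5 white remain out of 8.
P = 5/8 × 4/7 = 20/56 = 5/14.

5/14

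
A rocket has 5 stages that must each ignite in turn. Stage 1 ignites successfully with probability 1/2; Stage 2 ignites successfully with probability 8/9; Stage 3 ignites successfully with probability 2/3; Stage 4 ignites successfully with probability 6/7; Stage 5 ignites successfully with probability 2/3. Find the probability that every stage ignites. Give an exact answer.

32/189

The events are sequential, so multiply the conditional probabilities:
P = 1/2 × 8/9 × 2/3 × 6/7 × 2/3 = 192/1134 = 32/189.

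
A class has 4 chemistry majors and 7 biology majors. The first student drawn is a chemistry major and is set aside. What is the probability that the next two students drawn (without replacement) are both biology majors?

7/15

With the first student removed, 7 biology majors remain out of 10.
P = 7/10 × 6/9 = 42/90 = 7/15.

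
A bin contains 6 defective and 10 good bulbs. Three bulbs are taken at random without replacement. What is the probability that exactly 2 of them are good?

27/56

One ordering (good drawn first) has probability 10/16 × 9/15 × 6/14 = 540/3360 = 9/56.
There are C(3,2) = 3 such orderings, each equally likely, so P = 3 × 9/56 = 27/56.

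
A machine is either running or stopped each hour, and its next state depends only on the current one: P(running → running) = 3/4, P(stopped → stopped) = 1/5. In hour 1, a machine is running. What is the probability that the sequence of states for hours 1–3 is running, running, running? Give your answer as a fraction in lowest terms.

9/16

Hour 1 is given. For each transition, use the conditional probability from the current state:
P(running | running) = 3/4; P(running | running) = 3/4.
P = 3/4 × 3/4 = 9/16.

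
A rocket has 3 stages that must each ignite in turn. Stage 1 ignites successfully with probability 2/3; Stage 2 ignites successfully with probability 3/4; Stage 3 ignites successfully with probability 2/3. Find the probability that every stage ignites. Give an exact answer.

Multiplying along the chain,
P = 2/3 × 3/4 × 2/3 = 12/36 = 1/3.

1/3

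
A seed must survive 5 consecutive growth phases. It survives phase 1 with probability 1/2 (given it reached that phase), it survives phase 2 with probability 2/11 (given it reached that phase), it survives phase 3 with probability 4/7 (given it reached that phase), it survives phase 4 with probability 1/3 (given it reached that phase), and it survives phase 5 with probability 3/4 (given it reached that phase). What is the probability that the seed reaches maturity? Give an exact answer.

1/77

The events are sequential, so multiply the conditional probabilities:
P = 1/2 × 2/11 × 4/7 × 1/3 × 3/4 = 24/1848 = 1/77.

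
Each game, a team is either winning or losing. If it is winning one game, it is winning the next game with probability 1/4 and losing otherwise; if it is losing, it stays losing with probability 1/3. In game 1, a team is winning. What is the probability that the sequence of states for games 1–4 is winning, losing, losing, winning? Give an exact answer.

Game 1 is given. For each transition, use the conditional probability from the current state:
P(losing | winning) = 3/4; P(losing | losing) = 1/3; P(winning | losing) = 2/3.
P = 3/4 × 1/3 × 2/3 = 6/36 = 1/6.

1/6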